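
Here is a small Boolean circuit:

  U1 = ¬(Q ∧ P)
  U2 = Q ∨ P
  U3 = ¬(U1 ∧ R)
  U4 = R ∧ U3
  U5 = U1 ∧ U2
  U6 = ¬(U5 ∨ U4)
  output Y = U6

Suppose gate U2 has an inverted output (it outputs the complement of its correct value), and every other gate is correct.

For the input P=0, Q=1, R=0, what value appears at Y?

Propagate with U2 forced: U1=1, U2=0 [inverted output], U3=1, U4=0, U5=0, U6=1.
So Y = 1. (Without the fault it would be 0.)

1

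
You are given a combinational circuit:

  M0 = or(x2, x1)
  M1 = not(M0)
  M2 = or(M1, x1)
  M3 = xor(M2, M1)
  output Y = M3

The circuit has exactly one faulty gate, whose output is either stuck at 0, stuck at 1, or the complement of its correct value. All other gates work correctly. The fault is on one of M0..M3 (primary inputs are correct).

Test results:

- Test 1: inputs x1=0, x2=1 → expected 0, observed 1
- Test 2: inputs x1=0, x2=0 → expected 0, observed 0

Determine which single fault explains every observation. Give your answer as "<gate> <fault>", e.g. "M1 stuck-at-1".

Fault-free values for test 1 (x1=0, x2=1): M0=1, M1=0, M2=0, M3=0, giving Y=0. Observed 1.
Test 1: faults giving observed 1 are {M2 stuck-at-1, M2 inverted output, M3 stuck-at-1, M3 inverted output}.
Test 2 (x1=0, x2=0): fault-free M0=0, M1=1, M2=1, M3=0 → 0; observed 0. Eliminates M2 inverted output, M3 stuck-at-1, M3 inverted output.
Only M2 stuck-at-1 is consistent with every test.

M2 stuck-at-1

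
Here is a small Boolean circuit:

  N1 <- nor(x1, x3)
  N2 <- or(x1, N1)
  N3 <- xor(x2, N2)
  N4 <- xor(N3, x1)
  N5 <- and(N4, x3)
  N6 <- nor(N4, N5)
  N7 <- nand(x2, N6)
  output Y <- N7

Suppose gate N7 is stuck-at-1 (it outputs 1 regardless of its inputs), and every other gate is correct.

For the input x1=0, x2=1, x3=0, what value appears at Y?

Propagate with N7 forced: N1=1, N2=1, N3=0, N4=0, N5=0, N6=1, N7=1 [stuck-at-1].
So Y = 1. (Without the fault it would be 0.)

1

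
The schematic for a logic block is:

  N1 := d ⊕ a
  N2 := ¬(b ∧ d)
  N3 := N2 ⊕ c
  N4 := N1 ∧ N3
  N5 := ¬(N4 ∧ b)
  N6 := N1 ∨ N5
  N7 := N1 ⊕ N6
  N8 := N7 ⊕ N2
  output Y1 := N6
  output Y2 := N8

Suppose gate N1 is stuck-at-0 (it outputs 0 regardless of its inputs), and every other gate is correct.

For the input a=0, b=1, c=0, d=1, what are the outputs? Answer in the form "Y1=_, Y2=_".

Propagate with N1 forced: N1=0 [stuck-at-0], N2=0, N3=0, N4=0, N5=1, N6=1, N7=1, N8=1.
So the outputs are Y1=1, Y2=1. (Without the fault they would be Y1=1, Y2=0.)

Y1=1, Y2=1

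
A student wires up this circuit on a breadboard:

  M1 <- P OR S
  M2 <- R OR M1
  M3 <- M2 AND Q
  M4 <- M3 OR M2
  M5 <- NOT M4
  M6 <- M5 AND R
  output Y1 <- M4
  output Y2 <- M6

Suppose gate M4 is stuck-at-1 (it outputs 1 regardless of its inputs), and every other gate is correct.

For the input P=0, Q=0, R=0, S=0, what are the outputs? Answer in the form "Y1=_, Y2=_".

Propagate with M4 forced: M1=0, M2=0, M3=0, M4=1 [stuck-at-1], M5=0, M6=0.
So the outputs are Y1=1, Y2=0. (Without the fault they would be Y1=0, Y2=0.)

Y1=1, Y2=0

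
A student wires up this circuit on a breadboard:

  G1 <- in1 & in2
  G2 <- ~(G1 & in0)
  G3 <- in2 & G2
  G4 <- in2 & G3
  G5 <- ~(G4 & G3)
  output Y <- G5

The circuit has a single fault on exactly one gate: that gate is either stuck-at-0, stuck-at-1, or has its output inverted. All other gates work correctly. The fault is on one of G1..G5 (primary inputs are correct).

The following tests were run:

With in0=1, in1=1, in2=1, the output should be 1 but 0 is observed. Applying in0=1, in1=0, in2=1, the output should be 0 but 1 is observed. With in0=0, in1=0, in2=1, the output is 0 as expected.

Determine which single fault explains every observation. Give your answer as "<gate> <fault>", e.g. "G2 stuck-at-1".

Fault-free values for test 1 (in0=1, in1=1, in2=1): G1=1, G2=0, G3=0, G4=0, G5=1, giving Y=1. Observed 0.
Test 1: faults giving observed 0 are {G1 stuck-at-0, G1 inverted output, G2 stuck-at-1, G2 inverted output, G3 stuck-at-1, G3 inverted output, G5 stuck-at-0, G5 inverted output}.
Test 2 (in0=1, in1=0, in2=1): fault-free G1=0, G2=1, G3=1, G4=1, G5=0 → 0; observed 1. Eliminates G1 stuck-at-0, G2 stuck-at-1, G3 stuck-at-1, G5 stuck-at-0.
Test 3 (in0=0, in1=0, in2=1): fault-free G1=0, G2=1, G3=1, G4=1, G5=0 → 0; observed 0. Eliminates G2 inverted output, G3 inverted output, G5 inverted output.
Only G1 inverted output is consistent with every test.

G1 inverted output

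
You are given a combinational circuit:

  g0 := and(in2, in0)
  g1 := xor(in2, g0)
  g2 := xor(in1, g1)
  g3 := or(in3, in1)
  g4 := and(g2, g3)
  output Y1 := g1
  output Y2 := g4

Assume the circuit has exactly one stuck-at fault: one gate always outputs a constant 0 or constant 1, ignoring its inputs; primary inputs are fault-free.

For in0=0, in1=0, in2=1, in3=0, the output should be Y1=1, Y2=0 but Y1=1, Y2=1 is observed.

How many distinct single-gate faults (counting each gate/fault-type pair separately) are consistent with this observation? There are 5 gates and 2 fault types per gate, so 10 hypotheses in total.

Fault-free: g0=0, g1=1, g2=1, g3=0, g4=0 → Y1=1, Y2=0. Observed Y1=1, Y2=1.
  g0 stuck-at-0: output Y1=1, Y2=0 ✗
  g0 stuck-at-1: output Y1=0, Y2=0 ✗
  g1 stuck-at-0: output Y1=0, Y2=0 ✗
  g1 stuck-at-1: output Y1=1, Y2=0 ✗
  g2 stuck-at-0: output Y1=1, Y2=0 ✗
  g2 stuck-at-1: output Y1=1, Y2=0 ✗
  g3 stuck-at-0: output Y1=1, Y2=0 ✗
  g3 stuck-at-1: output Y1=1, Y2=1 ✓
  g4 stuck-at-0: output Y1=1, Y2=0 ✗
  g4 stuck-at-1: output Y1=1, Y2=1 ✓
Consistent faults: {g3 stuck-at-1, g4 stuck-at-1} — 2 in all.

2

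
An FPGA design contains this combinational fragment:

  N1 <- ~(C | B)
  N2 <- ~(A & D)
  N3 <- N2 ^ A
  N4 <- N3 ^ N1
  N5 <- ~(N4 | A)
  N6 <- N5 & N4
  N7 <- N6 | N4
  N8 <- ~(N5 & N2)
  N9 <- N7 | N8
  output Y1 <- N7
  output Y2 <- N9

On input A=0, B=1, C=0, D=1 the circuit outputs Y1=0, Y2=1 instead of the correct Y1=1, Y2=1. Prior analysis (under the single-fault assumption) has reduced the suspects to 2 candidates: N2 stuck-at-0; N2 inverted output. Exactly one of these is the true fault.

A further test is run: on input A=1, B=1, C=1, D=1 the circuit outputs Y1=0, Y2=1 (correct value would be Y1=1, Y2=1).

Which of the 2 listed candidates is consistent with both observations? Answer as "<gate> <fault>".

Evaluate each candidate on input A=1, B=1, C=1, D=1:
  N2 stuck-at-0: N1=0, N2=0 [stuck-at-0], N3=1, N4=1, N5=0, N6=0, N7=1, N8=1, N9=1 → Y1=1, Y2=1 — eliminated
  N2 inverted output: N1=0, N2=1 [inverted output], N3=0, N4=0, N5=0, N6=0, N7=0, N8=1, N9=1 → Y1=0, Y2=1 — matches
Only N2 inverted output reproduces the observed Y1=0, Y2=1.

N2 inverted output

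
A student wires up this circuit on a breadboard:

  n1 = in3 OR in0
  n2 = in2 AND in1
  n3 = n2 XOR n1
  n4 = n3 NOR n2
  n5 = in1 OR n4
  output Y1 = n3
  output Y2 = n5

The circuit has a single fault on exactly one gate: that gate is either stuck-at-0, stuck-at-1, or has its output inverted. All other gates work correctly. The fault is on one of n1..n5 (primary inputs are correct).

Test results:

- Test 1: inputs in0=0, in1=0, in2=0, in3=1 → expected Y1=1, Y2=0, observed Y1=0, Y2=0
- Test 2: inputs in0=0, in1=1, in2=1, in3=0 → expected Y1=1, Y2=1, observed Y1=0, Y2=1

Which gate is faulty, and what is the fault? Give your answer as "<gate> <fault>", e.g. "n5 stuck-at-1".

Fault-free values for test 1 (in0=0, in1=0, in2=0, in3=1): n1=1, n2=0, n3=1, n4=0, n5=0, giving Y1=1, Y2=0. Observed Y1=0, Y2=0.
Test 1: faults giving observed Y1=0, Y2=0 are {n2 stuck-at-1, n2 inverted output}.
Test 2 (in0=0, in1=1, in2=1, in3=0): fault-free n1=0, n2=1, n3=1, n4=0, n5=1 → Y1=1, Y2=1; observed Y1=0, Y2=1. Eliminates n2 stuck-at-1.
Only n2 inverted output is consistent with every test.

n2 inverted output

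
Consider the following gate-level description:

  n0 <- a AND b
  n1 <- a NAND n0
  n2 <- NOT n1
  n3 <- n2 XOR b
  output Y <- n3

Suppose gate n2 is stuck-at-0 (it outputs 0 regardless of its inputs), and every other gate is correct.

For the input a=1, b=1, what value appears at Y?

Propagate with n2 forced: n0=1, n1=0, n2=0 [stuck-at-0], n3=1.
So Y = 1. (Without the fault it would be 0.)

1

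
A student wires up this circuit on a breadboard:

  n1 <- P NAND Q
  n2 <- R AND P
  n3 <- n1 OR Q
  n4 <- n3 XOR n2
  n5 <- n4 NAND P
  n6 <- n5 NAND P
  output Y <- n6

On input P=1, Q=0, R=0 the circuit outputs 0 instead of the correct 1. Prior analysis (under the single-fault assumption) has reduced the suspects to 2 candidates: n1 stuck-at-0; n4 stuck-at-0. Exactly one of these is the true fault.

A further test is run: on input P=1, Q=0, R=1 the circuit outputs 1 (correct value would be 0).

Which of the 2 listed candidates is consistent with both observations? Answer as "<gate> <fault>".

n1 stuck-at-0

Evaluate each candidate on input P=1, Q=0, R=1:
  n1 stuck-at-0: n1=0 [stuck-at-0], n2=1, n3=0, n4=1, n5=0, n6=1 → 1 — matches
  n4 stuck-at-0: n1=1, n2=1, n3=1, n4=0 [stuck-at-0], n5=1, n6=0 → 0 — eliminated
Only n1 stuck-at-0 reproduces the observed 1.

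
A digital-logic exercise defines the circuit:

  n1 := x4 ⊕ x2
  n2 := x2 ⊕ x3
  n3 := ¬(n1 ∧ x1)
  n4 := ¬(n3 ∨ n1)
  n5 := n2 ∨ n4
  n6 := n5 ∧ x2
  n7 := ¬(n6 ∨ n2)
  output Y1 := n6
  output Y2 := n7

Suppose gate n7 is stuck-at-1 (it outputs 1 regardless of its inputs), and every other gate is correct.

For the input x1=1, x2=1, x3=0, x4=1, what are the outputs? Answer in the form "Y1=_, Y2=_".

Propagate with n7 forced: n1=0, n2=1, n3=1, n4=0, n5=1, n6=1, n7=1 [stuck-at-1].
So the outputs are Y1=1, Y2=1. (Without the fault they would be Y1=1, Y2=0.)

Y1=1, Y2=1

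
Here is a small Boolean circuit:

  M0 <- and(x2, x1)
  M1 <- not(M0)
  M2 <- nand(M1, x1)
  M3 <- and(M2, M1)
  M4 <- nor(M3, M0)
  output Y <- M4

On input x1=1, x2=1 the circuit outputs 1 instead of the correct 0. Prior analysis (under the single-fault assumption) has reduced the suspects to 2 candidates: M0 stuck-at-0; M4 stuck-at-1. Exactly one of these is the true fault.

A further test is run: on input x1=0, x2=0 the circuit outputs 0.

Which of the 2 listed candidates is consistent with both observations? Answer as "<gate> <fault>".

Evaluate each candidate on input x1=0, x2=0:
  M0 stuck-at-0: M0=0 [stuck-at-0], M1=1, M2=1, M3=1, M4=0 → 0 — matches
  M4 stuck-at-1: M0=0, M1=1, M2=1, M3=1, M4=1 [stuck-at-1] → 1 — eliminated
Only M0 stuck-at-0 reproduces the observed 0.

M0 stuck-at-0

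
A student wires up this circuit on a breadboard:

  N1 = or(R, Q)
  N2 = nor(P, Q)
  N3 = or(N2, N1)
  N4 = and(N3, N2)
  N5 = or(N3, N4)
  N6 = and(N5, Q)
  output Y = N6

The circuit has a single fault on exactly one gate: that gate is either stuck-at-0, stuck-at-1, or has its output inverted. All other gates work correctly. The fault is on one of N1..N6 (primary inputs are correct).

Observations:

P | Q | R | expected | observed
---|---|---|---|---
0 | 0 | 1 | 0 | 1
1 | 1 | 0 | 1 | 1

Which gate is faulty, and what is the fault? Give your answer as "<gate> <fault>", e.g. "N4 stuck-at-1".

Fault-free values for test 1 (P=0, Q=0, R=1): N1=1, N2=1, N3=1, N4=1, N5=1, N6=0, giving Y=0. Observed 1.
Test 1: faults giving observed 1 are {N6 stuck-at-1, N6 inverted output}.
Test 2 (P=1, Q=1, R=0): fault-free N1=1, N2=0, N3=1, N4=0, N5=1, N6=1 → 1; observed 1. Eliminates N6 inverted output.
Only N6 stuck-at-1 is consistent with every test.

N6 stuck-at-1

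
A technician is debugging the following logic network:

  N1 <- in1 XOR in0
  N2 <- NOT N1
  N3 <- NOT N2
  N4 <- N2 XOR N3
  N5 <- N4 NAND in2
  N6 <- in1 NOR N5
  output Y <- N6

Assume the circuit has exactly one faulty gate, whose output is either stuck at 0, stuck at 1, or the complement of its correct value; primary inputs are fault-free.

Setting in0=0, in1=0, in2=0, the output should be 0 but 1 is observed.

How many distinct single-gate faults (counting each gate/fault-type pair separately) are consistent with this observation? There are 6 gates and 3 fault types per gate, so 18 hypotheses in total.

4

Fault-free: N1=0, N2=1, N3=0, N4=1, N5=1, N6=0 → 0. Observed 1.
  N1: none of the 3 fault types match ✗
  N2: none of the 3 fault types match ✗
  N3: none of the 3 fault types match ✗
  N4: none of the 3 fault types match ✗
  N5: stuck-at-0, inverted output ✓; others ✗
  N6: stuck-at-1, inverted output ✓; others ✗
Consistent faults: {N5 stuck-at-0, N5 inverted output, N6 stuck-at-1, N6 inverted output} — 4 in all.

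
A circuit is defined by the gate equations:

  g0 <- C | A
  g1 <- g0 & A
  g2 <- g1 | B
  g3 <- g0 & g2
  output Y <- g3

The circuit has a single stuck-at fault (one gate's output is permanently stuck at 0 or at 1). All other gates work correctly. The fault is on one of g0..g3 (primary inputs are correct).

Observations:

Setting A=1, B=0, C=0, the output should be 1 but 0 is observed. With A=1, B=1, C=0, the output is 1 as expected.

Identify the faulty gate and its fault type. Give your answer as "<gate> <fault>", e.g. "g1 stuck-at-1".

Fault-free values for test 1 (A=1, B=0, C=0): g0=1, g1=1, g2=1, g3=1, giving Y=1. Observed 0.
Test 1: faults giving observed 0 are {g0 stuck-at-0, g1 stuck-at-0, g2 stuck-at-0, g3 stuck-at-0}.
Test 2 (A=1, B=1, C=0): fault-free g0=1, g1=1, g2=1, g3=1 → 1; observed 1. Eliminates g0 stuck-at-0, g2 stuck-at-0, g3 stuck-at-0.
Only g1 stuck-at-0 is consistent with every test.

g1 stuck-at-0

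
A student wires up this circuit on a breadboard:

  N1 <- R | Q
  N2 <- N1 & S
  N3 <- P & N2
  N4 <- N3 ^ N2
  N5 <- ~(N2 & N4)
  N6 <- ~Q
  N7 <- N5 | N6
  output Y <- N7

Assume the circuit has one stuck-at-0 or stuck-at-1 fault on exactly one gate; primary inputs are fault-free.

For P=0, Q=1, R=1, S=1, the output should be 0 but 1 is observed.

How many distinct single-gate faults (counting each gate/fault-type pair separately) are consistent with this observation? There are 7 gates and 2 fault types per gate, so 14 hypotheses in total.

7

Fault-free: N1=1, N2=1, N3=0, N4=1, N5=0, N6=0, N7=0 → 0. Observed 1.
  N1 stuck-at-0: output 1 ✓
  N1 stuck-at-1: output 0 ✗
  N2 stuck-at-0: output 1 ✓
  N2 stuck-at-1: output 0 ✗
  N3 stuck-at-0: output 0 ✗
  N3 stuck-at-1: output 1 ✓
  N4 stuck-at-0: output 1 ✓
  N4 stuck-at-1: output 0 ✗
  N5 stuck-at-0: output 0 ✗
  N5 stuck-at-1: output 1 ✓
  N6 stuck-at-0: output 0 ✗
  N6 stuck-at-1: output 1 ✓
  N7 stuck-at-0: output 0 ✗
  N7 stuck-at-1: output 1 ✓
Consistent faults: {N1 stuck-at-0, N2 stuck-at-0, N3 stuck-at-1, N4 stuck-at-0, N5 stuck-at-1, N6 stuck-at-1, N7 stuck-at-1} — 7 in all.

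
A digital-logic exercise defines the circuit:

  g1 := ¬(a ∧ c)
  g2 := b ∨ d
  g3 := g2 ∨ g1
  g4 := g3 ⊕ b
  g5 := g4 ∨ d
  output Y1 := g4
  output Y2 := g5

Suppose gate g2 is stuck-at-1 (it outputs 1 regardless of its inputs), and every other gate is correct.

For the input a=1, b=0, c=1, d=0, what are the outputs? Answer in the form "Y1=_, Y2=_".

Y1=1, Y2=1

Propagate with g2 forced: g1=0, g2=1 [stuck-at-1], g3=1, g4=1, g5=1.
So the outputs are Y1=1, Y2=1. (Without the fault they would be Y1=0, Y2=0.)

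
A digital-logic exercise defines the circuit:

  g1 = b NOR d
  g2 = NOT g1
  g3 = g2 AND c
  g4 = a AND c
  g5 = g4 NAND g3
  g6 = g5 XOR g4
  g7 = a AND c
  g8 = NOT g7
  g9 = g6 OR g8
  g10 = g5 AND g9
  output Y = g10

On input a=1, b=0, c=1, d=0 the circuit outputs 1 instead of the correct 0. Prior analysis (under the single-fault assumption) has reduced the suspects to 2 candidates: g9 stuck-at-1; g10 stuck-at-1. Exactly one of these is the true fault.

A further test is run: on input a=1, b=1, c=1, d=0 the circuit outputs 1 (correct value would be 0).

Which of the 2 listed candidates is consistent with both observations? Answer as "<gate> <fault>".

Evaluate each candidate on input a=1, b=1, c=1, d=0:
  g9 stuck-at-1: g1=0, g2=1, g3=1, g4=1, g5=0, g6=1, g7=1, g8=0, g9=1 [stuck-at-1], g10=0 → 0 — eliminated
  g10 stuck-at-1: g1=0, g2=1, g3=1, g4=1, g5=0, g6=1, g7=1, g8=0, g9=1, g10=1 [stuck-at-1] → 1 — matches
Only g10 stuck-at-1 reproduces the observed 1.

g10 stuck-at-1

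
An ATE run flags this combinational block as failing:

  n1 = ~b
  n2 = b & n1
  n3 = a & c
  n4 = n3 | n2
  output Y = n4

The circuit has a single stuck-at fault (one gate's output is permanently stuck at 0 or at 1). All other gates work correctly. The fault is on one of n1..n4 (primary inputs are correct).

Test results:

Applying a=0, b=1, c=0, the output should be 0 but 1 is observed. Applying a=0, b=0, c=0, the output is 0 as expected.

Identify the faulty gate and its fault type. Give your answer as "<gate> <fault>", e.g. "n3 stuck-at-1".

n1 stuck-at-1

Fault-free values for test 1 (a=0, b=1, c=0): n1=0, n2=0, n3=0, n4=0, giving Y=0. Observed 1.
Test 1: faults giving observed 1 are {n1 stuck-at-1, n2 stuck-at-1, n3 stuck-at-1, n4 stuck-at-1}.
Test 2 (a=0, b=0, c=0): fault-free n1=1, n2=0, n3=0, n4=0 → 0; observed 0. Eliminates n2 stuck-at-1, n3 stuck-at-1, n4 stuck-at-1.
Only n1 stuck-at-1 is consistent with every test.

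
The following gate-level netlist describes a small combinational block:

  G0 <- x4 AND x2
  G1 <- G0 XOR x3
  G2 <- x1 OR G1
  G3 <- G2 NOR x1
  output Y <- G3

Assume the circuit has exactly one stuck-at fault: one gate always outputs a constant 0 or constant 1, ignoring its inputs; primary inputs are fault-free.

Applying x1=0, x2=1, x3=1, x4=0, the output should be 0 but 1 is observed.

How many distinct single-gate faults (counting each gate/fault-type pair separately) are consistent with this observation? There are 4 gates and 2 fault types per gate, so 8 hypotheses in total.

Fault-free: G0=0, G1=1, G2=1, G3=0 → 0. Observed 1.
  G0 stuck-at-0: output 0 ✗
  G0 stuck-at-1: output 1 ✓
  G1 stuck-at-0: output 1 ✓
  G1 stuck-at-1: output 0 ✗
  G2 stuck-at-0: output 1 ✓
  G2 stuck-at-1: output 0 ✗
  G3 stuck-at-0: output 0 ✗
  G3 stuck-at-1: output 1 ✓
Consistent faults: {G0 stuck-at-1, G1 stuck-at-0, G2 stuck-at-0, G3 stuck-at-1} — 4 in all.

4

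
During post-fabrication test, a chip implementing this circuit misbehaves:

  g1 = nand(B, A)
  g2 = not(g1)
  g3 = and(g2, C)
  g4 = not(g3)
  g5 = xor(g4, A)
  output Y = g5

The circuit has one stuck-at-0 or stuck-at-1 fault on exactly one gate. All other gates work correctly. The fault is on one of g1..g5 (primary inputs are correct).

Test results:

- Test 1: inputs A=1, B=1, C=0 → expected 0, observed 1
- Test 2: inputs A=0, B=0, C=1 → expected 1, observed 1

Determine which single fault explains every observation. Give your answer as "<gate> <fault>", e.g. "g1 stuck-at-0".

g5 stuck-at-1

Fault-free values for test 1 (A=1, B=1, C=0): g1=0, g2=1, g3=0, g4=1, g5=0, giving Y=0. Observed 1.
Test 1: faults giving observed 1 are {g3 stuck-at-1, g4 stuck-at-0, g5 stuck-at-1}.
Test 2 (A=0, B=0, C=1): fault-free g1=1, g2=0, g3=0, g4=1, g5=1 → 1; observed 1. Eliminates g3 stuck-at-1, g4 stuck-at-0.
Only g5 stuck-at-1 is consistent with every test.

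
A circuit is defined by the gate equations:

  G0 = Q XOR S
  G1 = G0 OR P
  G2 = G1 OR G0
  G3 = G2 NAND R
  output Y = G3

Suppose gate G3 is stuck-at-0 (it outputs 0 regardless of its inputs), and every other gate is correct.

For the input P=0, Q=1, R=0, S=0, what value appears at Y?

Propagate with G3 forced: G0=1, G1=1, G2=1, G3=0 [stuck-at-0].
So Y = 0. (Without the fault it would be 1.)

0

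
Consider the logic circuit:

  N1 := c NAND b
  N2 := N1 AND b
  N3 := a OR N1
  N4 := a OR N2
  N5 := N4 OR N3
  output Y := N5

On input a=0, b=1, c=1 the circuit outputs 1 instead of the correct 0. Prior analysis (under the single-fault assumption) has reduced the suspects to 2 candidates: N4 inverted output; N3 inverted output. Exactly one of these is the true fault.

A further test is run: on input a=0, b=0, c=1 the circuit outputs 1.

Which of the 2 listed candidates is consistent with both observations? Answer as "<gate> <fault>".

N4 inverted output

Evaluate each candidate on input a=0, b=0, c=1:
  N4 inverted output: N1=1, N2=0, N3=1, N4=1 [inverted output], N5=1 → 1 — matches
  N3 inverted output: N1=1, N2=0, N3=0 [inverted output], N4=0, N5=0 → 0 — eliminated
Only N4 inverted output reproduces the observed 1.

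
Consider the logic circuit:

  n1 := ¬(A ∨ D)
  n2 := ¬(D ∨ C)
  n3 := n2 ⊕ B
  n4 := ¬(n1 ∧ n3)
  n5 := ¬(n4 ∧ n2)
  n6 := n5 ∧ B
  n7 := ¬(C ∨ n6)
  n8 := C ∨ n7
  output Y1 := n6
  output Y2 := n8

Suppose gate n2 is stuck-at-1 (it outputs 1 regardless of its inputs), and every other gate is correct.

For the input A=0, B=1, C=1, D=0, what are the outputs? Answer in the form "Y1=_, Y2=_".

Propagate with n2 forced: n1=1, n2=1 [stuck-at-1], n3=0, n4=1, n5=0, n6=0, n7=0, n8=1.
So the outputs are Y1=0, Y2=1. (Without the fault they would be Y1=1, Y2=1.)

Y1=0, Y2=1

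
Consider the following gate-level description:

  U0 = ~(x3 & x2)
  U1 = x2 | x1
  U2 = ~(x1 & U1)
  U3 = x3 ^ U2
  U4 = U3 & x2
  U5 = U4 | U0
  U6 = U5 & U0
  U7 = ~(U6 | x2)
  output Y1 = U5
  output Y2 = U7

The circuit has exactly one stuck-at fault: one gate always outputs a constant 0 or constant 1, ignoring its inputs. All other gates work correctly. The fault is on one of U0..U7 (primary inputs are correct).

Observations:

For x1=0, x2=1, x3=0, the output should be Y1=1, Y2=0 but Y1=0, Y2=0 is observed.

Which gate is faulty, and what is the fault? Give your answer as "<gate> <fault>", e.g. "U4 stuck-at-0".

U5 stuck-at-0

Fault-free values for test 1 (x1=0, x2=1, x3=0): U0=1, U1=1, U2=1, U3=1, U4=1, U5=1, U6=1, U7=0, giving Y1=1, Y2=0. Observed Y1=0, Y2=0.
Test 1: faults giving observed Y1=0, Y2=0 are {U5 stuck-at-0}.
Only U5 stuck-at-0 is consistent with every test.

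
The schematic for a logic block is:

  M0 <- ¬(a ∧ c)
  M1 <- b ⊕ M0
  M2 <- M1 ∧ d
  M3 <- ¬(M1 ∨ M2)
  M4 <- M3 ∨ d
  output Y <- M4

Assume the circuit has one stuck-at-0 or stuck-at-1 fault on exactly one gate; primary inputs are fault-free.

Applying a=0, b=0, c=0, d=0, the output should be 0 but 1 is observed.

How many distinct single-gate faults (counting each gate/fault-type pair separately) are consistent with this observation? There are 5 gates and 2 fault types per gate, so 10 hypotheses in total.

Fault-free: M0=1, M1=1, M2=0, M3=0, M4=0 → 0. Observed 1.
  M0 stuck-at-0: output 1 ✓
  M0 stuck-at-1: output 0 ✗
  M1 stuck-at-0: output 1 ✓
  M1 stuck-at-1: output 0 ✗
  M2 stuck-at-0: output 0 ✗
  M2 stuck-at-1: output 0 ✗
  M3 stuck-at-0: output 0 ✗
  M3 stuck-at-1: output 1 ✓
  M4 stuck-at-0: output 0 ✗
  M4 stuck-at-1: output 1 ✓
Consistent faults: {M0 stuck-at-0, M1 stuck-at-0, M3 stuck-at-1, M4 stuck-at-1} — 4 in all.

4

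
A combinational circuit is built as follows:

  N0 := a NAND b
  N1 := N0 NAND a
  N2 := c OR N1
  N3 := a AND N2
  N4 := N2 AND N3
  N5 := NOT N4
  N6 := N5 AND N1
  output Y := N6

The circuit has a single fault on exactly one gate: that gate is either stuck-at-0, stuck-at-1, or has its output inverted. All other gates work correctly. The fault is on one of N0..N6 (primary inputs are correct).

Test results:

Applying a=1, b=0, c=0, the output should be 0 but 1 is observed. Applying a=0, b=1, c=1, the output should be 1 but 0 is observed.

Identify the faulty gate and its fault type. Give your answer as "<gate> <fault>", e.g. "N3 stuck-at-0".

Fault-free values for test 1 (a=1, b=0, c=0): N0=1, N1=0, N2=0, N3=0, N4=0, N5=1, N6=0, giving Y=0. Observed 1.
Test 1: faults giving observed 1 are {N6 stuck-at-1, N6 inverted output}.
Test 2 (a=0, b=1, c=1): fault-free N0=1, N1=1, N2=1, N3=0, N4=0, N5=1, N6=1 → 1; observed 0. Eliminates N6 stuck-at-1.
Only N6 inverted output is consistent with every test.

N6 inverted output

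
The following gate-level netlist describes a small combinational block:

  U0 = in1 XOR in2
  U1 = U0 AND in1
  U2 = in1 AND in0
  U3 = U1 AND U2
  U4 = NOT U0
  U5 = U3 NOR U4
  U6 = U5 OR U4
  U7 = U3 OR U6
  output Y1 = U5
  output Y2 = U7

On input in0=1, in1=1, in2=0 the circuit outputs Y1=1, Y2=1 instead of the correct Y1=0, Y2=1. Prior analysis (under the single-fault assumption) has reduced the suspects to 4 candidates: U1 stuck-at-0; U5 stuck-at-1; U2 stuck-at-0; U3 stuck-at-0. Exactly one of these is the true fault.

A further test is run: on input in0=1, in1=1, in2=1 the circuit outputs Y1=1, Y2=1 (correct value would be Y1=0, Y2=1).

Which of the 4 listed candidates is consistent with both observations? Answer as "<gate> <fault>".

Evaluate each candidate on input in0=1, in1=1, in2=1:
  U1 stuck-at-0: U0=0, U1=0 [stuck-at-0], U2=1, U3=0, U4=1, U5=0, U6=1, U7=1 → Y1=0, Y2=1 — eliminated
  U5 stuck-at-1: U0=0, U1=0, U2=1, U3=0, U4=1, U5=1 [stuck-at-1], U6=1, U7=1 → Y1=1, Y2=1 — matches
  U2 stuck-at-0: U0=0, U1=0, U2=0 [stuck-at-0], U3=0, U4=1, U5=0, U6=1, U7=1 → Y1=0, Y2=1 — eliminated
  U3 stuck-at-0: U0=0, U1=0, U2=1, U3=0 [stuck-at-0], U4=1, U5=0, U6=1, U7=1 → Y1=0, Y2=1 — eliminated
Only U5 stuck-at-1 reproduces the observed Y1=1, Y2=1.

U5 stuck-at-1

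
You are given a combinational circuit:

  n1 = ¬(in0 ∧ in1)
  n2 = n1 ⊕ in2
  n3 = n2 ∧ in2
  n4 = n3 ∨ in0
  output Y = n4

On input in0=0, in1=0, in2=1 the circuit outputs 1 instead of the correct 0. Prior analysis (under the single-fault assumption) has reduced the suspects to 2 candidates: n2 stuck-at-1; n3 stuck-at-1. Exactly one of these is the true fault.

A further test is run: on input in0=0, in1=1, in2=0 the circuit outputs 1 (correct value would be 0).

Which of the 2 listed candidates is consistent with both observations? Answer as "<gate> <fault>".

n3 stuck-at-1

Evaluate each candidate on input in0=0, in1=1, in2=0:
  n2 stuck-at-1: n1=1, n2=1 [stuck-at-1], n3=0, n4=0 → 0 — eliminated
  n3 stuck-at-1: n1=1, n2=1, n3=1 [stuck-at-1], n4=1 → 1 — matches
Only n3 stuck-at-1 reproduces the observed 1.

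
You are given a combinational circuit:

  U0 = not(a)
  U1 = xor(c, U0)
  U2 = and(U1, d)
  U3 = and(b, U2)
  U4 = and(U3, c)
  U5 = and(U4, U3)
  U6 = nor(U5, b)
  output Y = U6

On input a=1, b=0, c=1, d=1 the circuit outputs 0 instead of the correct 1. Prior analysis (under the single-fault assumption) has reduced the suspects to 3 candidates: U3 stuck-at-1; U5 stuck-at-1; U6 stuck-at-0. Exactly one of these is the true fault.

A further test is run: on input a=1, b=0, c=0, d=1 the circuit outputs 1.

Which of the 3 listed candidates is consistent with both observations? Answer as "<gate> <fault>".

U3 stuck-at-1

Evaluate each candidate on input a=1, b=0, c=0, d=1:
  U3 stuck-at-1: U0=0, U1=0, U2=0, U3=1 [stuck-at-1], U4=0, U5=0, U6=1 → 1 — matches
  U5 stuck-at-1: U0=0, U1=0, U2=0, U3=0, U4=0, U5=1 [stuck-at-1], U6=0 → 0 — eliminated
  U6 stuck-at-0: U0=0, U1=0, U2=0, U3=0, U4=0, U5=0, U6=0 [stuck-at-0] → 0 — eliminated
Only U3 stuck-at-1 reproduces the observed 1.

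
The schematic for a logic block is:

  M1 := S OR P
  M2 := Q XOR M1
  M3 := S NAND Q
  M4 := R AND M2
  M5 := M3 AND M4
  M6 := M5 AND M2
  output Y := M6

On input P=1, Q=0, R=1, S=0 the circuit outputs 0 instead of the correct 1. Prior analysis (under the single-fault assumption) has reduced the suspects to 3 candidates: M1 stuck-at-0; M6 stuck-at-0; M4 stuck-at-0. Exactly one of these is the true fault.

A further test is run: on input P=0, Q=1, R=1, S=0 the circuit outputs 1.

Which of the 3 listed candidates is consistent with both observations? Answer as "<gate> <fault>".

Evaluate each candidate on input P=0, Q=1, R=1, S=0:
  M1 stuck-at-0: M1=0 [stuck-at-0], M2=1, M3=1, M4=1, M5=1, M6=1 → 1 — matches
  M6 stuck-at-0: M1=0, M2=1, M3=1, M4=1, M5=1, M6=0 [stuck-at-0] → 0 — eliminated
  M4 stuck-at-0: M1=0, M2=1, M3=1, M4=0 [stuck-at-0], M5=0, M6=0 → 0 — eliminated
Only M1 stuck-at-0 reproduces the observed 1.

M1 stuck-at-0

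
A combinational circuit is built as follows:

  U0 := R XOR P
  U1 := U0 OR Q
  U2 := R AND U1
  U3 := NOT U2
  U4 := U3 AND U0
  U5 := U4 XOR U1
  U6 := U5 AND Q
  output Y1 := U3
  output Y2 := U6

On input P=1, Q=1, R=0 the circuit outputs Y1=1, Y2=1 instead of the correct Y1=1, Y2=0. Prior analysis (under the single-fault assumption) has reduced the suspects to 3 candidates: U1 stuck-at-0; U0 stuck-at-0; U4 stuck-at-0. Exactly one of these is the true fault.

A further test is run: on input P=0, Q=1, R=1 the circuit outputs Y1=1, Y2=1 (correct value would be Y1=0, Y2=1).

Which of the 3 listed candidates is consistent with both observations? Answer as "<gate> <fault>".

U1 stuck-at-0

Evaluate each candidate on input P=0, Q=1, R=1:
  U1 stuck-at-0: U0=1, U1=0 [stuck-at-0], U2=0, U3=1, U4=1, U5=1, U6=1 → Y1=1, Y2=1 — matches
  U0 stuck-at-0: U0=0 [stuck-at-0], U1=1, U2=1, U3=0, U4=0, U5=1, U6=1 → Y1=0, Y2=1 — eliminated
  U4 stuck-at-0: U0=1, U1=1, U2=1, U3=0, U4=0 [stuck-at-0], U5=1, U6=1 → Y1=0, Y2=1 — eliminated
Only U1 stuck-at-0 reproduces the observed Y1=1, Y2=1.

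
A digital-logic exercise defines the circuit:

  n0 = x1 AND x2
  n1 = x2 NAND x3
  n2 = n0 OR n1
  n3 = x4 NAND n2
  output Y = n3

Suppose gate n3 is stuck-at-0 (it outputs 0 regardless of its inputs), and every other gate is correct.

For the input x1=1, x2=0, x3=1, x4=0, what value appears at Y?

0

Propagate with n3 forced: n0=0, n1=1, n2=1, n3=0 [stuck-at-0].
So Y = 0. (Without the fault it would be 1.)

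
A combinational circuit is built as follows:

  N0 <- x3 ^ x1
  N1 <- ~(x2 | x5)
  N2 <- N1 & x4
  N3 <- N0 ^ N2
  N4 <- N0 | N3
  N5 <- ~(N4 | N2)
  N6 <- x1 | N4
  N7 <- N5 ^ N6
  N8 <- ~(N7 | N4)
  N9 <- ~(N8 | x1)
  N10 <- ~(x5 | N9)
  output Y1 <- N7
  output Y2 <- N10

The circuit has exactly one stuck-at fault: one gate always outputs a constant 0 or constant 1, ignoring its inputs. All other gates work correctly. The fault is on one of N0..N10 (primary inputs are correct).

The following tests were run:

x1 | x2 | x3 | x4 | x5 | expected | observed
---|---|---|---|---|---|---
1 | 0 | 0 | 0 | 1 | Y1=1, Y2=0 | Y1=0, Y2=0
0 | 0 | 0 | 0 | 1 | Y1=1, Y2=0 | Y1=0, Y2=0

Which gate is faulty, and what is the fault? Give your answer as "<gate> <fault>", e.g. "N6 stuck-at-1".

Fault-free values for test 1 (x1=1, x2=0, x3=0, x4=0, x5=1): N0=1, N1=0, N2=0, N3=1, N4=1, N5=0, N6=1, N7=1, N8=0, N9=0, N10=0, giving Y1=1, Y2=0. Observed Y1=0, Y2=0.
Test 1: faults giving observed Y1=0, Y2=0 are {N0 stuck-at-0, N4 stuck-at-0, N5 stuck-at-1, N6 stuck-at-0, N7 stuck-at-0}.
Test 2 (x1=0, x2=0, x3=0, x4=0, x5=1): fault-free N0=0, N1=0, N2=0, N3=0, N4=0, N5=1, N6=0, N7=1, N8=0, N9=1, N10=0 → Y1=1, Y2=0; observed Y1=0, Y2=0. Eliminates N0 stuck-at-0, N4 stuck-at-0, N5 stuck-at-1, N6 stuck-at-0.
Only N7 stuck-at-0 is consistent with every test.

N7 stuck-at-0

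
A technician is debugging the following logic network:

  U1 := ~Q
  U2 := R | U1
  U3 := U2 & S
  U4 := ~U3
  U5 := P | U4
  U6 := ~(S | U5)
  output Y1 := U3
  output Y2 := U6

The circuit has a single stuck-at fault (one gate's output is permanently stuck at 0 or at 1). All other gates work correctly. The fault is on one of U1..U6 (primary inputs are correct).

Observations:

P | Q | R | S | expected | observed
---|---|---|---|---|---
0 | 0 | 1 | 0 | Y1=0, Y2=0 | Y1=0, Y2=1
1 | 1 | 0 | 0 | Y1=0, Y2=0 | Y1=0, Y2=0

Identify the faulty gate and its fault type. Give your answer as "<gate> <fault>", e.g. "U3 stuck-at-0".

Fault-free values for test 1 (P=0, Q=0, R=1, S=0): U1=1, U2=1, U3=0, U4=1, U5=1, U6=0, giving Y1=0, Y2=0. Observed Y1=0, Y2=1.
Test 1: faults giving observed Y1=0, Y2=1 are {U4 stuck-at-0, U5 stuck-at-0, U6 stuck-at-1}.
Test 2 (P=1, Q=1, R=0, S=0): fault-free U1=0, U2=0, U3=0, U4=1, U5=1, U6=0 → Y1=0, Y2=0; observed Y1=0, Y2=0. Eliminates U5 stuck-at-0, U6 stuck-at-1.
Only U4 stuck-at-0 is consistent with every test.

U4 stuck-at-0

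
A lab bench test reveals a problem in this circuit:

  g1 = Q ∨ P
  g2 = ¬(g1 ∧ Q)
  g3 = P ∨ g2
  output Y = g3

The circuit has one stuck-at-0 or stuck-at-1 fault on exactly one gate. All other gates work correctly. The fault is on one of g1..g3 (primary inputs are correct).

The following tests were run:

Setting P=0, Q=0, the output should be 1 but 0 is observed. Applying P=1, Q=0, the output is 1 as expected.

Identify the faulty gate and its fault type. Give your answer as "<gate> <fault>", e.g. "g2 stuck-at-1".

Fault-free values for test 1 (P=0, Q=0): g1=0, g2=1, g3=1, giving Y=1. Observed 0.
Test 1: faults giving observed 0 are {g2 stuck-at-0, g3 stuck-at-0}.
Test 2 (P=1, Q=0): fault-free g1=1, g2=1, g3=1 → 1; observed 1. Eliminates g3 stuck-at-0.
Only g2 stuck-at-0 is consistent with every test.

g2 stuck-at-0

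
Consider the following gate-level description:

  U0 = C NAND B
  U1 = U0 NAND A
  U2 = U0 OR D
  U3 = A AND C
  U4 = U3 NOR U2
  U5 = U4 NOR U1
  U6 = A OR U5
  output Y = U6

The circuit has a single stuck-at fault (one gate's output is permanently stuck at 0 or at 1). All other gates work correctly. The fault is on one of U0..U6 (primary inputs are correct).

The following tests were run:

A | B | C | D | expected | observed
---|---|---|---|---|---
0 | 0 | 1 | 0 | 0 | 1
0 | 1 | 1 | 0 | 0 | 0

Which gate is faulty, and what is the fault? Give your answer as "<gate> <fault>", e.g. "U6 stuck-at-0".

U1 stuck-at-0

Fault-free values for test 1 (A=0, B=0, C=1, D=0): U0=1, U1=1, U2=1, U3=0, U4=0, U5=0, U6=0, giving Y=0. Observed 1.
Test 1: faults giving observed 1 are {U1 stuck-at-0, U5 stuck-at-1, U6 stuck-at-1}.
Test 2 (A=0, B=1, C=1, D=0): fault-free U0=0, U1=1, U2=0, U3=0, U4=1, U5=0, U6=0 → 0; observed 0. Eliminates U5 stuck-at-1, U6 stuck-at-1.
Only U1 stuck-at-0 is consistent with every test.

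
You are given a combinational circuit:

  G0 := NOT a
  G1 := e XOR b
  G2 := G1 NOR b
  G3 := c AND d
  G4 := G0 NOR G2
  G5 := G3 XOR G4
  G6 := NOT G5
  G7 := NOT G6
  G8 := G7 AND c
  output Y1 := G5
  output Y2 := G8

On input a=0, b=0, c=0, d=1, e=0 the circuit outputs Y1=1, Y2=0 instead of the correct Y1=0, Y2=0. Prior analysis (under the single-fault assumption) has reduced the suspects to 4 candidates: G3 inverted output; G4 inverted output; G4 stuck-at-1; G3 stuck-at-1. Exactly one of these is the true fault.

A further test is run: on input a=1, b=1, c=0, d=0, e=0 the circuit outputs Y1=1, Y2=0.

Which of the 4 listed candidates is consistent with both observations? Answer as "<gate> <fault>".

Evaluate each candidate on input a=1, b=1, c=0, d=0, e=0:
  G3 inverted output: G0=0, G1=1, G2=0, G3=1 [inverted output], G4=1, G5=0, G6=1, G7=0, G8=0 → Y1=0, Y2=0 — eliminated
  G4 inverted output: G0=0, G1=1, G2=0, G3=0, G4=0 [inverted output], G5=0, G6=1, G7=0, G8=0 → Y1=0, Y2=0 — eliminated
  G4 stuck-at-1: G0=0, G1=1, G2=0, G3=0, G4=1 [stuck-at-1], G5=1, G6=0, G7=1, G8=0 → Y1=1, Y2=0 — matches
  G3 stuck-at-1: G0=0, G1=1, G2=0, G3=1 [stuck-at-1], G4=1, G5=0, G6=1, G7=0, G8=0 → Y1=0, Y2=0 — eliminated
Only G4 stuck-at-1 reproduces the observed Y1=1, Y2=0.

G4 stuck-at-1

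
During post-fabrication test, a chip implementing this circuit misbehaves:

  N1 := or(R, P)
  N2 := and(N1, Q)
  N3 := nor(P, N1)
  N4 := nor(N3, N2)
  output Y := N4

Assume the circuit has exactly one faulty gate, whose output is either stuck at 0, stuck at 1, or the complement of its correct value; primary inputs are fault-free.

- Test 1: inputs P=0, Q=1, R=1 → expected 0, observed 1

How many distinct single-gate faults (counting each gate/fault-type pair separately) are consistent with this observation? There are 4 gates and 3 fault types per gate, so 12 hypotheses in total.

Fault-free: N1=1, N2=1, N3=0, N4=0 → 0. Observed 1.
  N1 stuck-at-0: output 0 ✗
  N1 stuck-at-1: output 0 ✗
  N1 inverted output: output 0 ✗
  N2 stuck-at-0: output 1 ✓
  N2 stuck-at-1: output 0 ✗
  N2 inverted output: output 1 ✓
  N3 stuck-at-0: output 0 ✗
  N3 stuck-at-1: output 0 ✗
  N3 inverted output: output 0 ✗
  N4 stuck-at-0: output 0 ✗
  N4 stuck-at-1: output 1 ✓
  N4 inverted output: output 1 ✓
Consistent faults: {N2 stuck-at-0, N2 inverted output, N4 stuck-at-1, N4 inverted output} — 4 in all.

4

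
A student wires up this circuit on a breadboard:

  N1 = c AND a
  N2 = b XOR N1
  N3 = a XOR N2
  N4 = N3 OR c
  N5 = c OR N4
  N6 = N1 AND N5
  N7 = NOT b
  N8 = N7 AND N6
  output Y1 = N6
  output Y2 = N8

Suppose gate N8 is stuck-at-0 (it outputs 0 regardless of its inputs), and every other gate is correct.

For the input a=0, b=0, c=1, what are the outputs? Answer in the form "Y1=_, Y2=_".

Propagate with N8 forced: N1=0, N2=0, N3=0, N4=1, N5=1, N6=0, N7=1, N8=0 [stuck-at-0].
So the outputs are Y1=0, Y2=0. (Same as the fault-free value — the fault is masked on this input.)

Y1=0, Y2=0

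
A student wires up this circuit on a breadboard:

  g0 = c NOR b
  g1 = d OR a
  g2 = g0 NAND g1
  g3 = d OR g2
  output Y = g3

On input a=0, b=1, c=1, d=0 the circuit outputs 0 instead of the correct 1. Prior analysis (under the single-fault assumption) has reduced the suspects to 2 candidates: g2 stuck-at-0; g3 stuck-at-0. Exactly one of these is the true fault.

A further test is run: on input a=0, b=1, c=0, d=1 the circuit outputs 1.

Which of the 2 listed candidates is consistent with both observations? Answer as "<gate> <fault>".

g2 stuck-at-0

Evaluate each candidate on input a=0, b=1, c=0, d=1:
  g2 stuck-at-0: g0=0, g1=1, g2=0 [stuck-at-0], g3=1 → 1 — matches
  g3 stuck-at-0: g0=0, g1=1, g2=1, g3=0 [stuck-at-0] → 0 — eliminated
Only g2 stuck-at-0 reproduces the observed 1.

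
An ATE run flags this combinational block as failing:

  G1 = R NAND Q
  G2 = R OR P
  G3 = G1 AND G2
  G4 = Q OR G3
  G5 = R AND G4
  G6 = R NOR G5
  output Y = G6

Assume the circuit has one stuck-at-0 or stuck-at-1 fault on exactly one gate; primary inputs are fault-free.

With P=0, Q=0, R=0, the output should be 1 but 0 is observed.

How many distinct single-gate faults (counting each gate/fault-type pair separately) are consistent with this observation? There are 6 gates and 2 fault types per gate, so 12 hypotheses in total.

2

Fault-free: G1=1, G2=0, G3=0, G4=0, G5=0, G6=1 → 1. Observed 0.
  G1 stuck-at-0: output 1 ✗
  G1 stuck-at-1: output 1 ✗
  G2 stuck-at-0: output 1 ✗
  G2 stuck-at-1: output 1 ✗
  G3 stuck-at-0: output 1 ✗
  G3 stuck-at-1: output 1 ✗
  G4 stuck-at-0: output 1 ✗
  G4 stuck-at-1: output 1 ✗
  G5 stuck-at-0: output 1 ✗
  G5 stuck-at-1: output 0 ✓
  G6 stuck-at-0: output 0 ✓
  G6 stuck-at-1: output 1 ✗
Consistent faults: {G5 stuck-at-1, G6 stuck-at-0} — 2 in all.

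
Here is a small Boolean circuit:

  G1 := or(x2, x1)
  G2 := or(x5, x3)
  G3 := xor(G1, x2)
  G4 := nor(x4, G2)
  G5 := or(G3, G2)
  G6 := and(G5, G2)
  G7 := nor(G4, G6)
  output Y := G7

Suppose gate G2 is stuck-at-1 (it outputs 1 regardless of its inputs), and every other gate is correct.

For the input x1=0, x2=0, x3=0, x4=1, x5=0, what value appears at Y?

Propagate with G2 forced: G1=0, G2=1 [stuck-at-1], G3=0, G4=0, G5=1, G6=1, G7=0.
So Y = 0. (Without the fault it would be 1.)

0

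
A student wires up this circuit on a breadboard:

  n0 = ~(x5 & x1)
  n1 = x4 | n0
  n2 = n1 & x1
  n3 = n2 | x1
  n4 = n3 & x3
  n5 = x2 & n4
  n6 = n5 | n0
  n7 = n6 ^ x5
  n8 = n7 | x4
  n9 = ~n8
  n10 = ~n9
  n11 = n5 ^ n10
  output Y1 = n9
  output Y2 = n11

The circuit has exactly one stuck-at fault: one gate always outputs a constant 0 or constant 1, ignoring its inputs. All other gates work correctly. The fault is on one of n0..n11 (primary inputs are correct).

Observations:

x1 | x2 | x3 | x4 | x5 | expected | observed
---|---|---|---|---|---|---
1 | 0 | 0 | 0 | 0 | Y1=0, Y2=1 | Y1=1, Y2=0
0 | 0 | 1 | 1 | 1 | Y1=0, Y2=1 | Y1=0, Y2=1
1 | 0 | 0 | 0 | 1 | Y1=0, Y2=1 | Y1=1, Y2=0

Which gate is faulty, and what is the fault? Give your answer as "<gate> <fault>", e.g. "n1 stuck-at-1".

Fault-free values for test 1 (x1=1, x2=0, x3=0, x4=0, x5=0): n0=1, n1=1, n2=1, n3=1, n4=0, n5=0, n6=1, n7=1, n8=1, n9=0, n10=1, n11=1, giving Y1=0, Y2=1. Observed Y1=1, Y2=0.
Test 1: faults giving observed Y1=1, Y2=0 are {n0 stuck-at-0, n6 stuck-at-0, n7 stuck-at-0, n8 stuck-at-0, n9 stuck-at-1}.
Test 2 (x1=0, x2=0, x3=1, x4=1, x5=1): fault-free n0=1, n1=1, n2=0, n3=0, n4=0, n5=0, n6=1, n7=0, n8=1, n9=0, n10=1, n11=1 → Y1=0, Y2=1; observed Y1=0, Y2=1. Eliminates n8 stuck-at-0, n9 stuck-at-1.
Test 3 (x1=1, x2=0, x3=0, x4=0, x5=1): fault-free n0=0, n1=0, n2=0, n3=1, n4=0, n5=0, n6=0, n7=1, n8=1, n9=0, n10=1, n11=1 → Y1=0, Y2=1; observed Y1=1, Y2=0. Eliminates n0 stuck-at-0, n6 stuck-at-0.
Only n7 stuck-at-0 is consistent with every test.

n7 stuck-at-0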